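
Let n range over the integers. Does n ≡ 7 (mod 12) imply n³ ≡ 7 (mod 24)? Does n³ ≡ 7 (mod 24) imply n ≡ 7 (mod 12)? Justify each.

(→) This fails: take n = 19. Then 19 ≡ 7 (mod 12), but 19³ = 6859 ≡ 19 (mod 24), not 7.

(←) Conversely, the residues r modulo 24 with r³ ≡ 7 (mod 24) are exactly {7}, and each is ≡ 7 (mod 12).

Only the reverse direction holds.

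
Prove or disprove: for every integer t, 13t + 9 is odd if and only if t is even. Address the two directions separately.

Converse. Suppose t is even; write t = 2j. Then 13t + 9 = 13·(2j) + 9 = 2·13j + 9, which is odd.

Forward direction. Suppose 13t + 9 is odd. Since 13 is odd, 13t and t have the same parity, so 13t + 9 ≡ t + 9 (mod 2). As 9 is odd, 13t + 9 is odd exactly when t is even. Thus t is even.

Both directions hold.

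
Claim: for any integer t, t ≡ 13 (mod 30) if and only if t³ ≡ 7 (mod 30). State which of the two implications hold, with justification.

The biconditional holds.

(⟹) Suppose t ≡ 13 (mod 30). Write t = 30j + 13. Then (30j + 13)³ = 27000j³ + 35100j² + 15210j + 2197 = 30(900j³ + 1170j² + 507j + 73) + 7, so t³ ≡ 7 (mod 30).

(⟸) Conversely, suppose t³ ≡ 7 (mod 30). The only residue r in {0, …, 29} with r³ ≡ 7 (mod 30) is r = 13, so t ≡ 13 (mod 30).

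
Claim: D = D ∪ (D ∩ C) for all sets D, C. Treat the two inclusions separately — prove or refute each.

Both inclusions hold; the sets are equal.

Reverse inclusion. Let x ∈ D ∪ (D ∩ C). Then either x ∈ D and x ∉ C; or x ∈ D ∩ C. In each case x ∈ D, so D ∪ (D ∩ C) ⊆ D.

Forward inclusion. Let x ∈ D. Then either x ∈ D and x ∉ C; or x ∈ D ∩ C. In each case x ∈ D ∪ (D ∩ C), so D ⊆ D ∪ (D ∩ C).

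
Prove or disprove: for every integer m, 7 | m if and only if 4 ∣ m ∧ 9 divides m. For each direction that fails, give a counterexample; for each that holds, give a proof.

(⇒) fails and (⇐) fails.

Forward direction. This fails: take m = 7. Certainly 7 ∣ 7, but 4 ∤ 7.

Converse. This fails: take m = 36. Both 4 ∣ 36 and 9 ∣ 36, yet 36 is not a multiple of 7 (since 36 = 5·7 + 1), so 7 ∤ 36.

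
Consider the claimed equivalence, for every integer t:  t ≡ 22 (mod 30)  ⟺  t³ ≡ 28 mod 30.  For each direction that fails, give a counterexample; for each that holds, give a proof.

Both directions hold; the statement is true.

(⇒) Suppose t ≡ 22 (mod 30). Write t = 30j + 22. Then (30j + 22)³ = 27000j³ + 59400j² + 43560j + 10648 = 30(900j³ + 1980j² + 1452j + 354) + 28, so t³ ≡ 28 (mod 30).

(⇐) Conversely, suppose t³ ≡ 28 (mod 30). The only residue r in {0, …, 29} with r³ ≡ 28 (mod 30) is r = 22, so t ≡ 22 (mod 30).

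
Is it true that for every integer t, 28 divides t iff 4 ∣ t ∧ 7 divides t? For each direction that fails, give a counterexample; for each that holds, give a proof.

Both directions hold; the statement is true.

[⇒] If 28 ∣ t, write t = 28q. Since 28 = 7·4, t = 4·(7q), so 4 ∣ t; and since 28 = 4·7, t = 7·(4q), so 7 ∣ t.

[⇐] Suppose 4 ∣ t and 7 ∣ t. Any common multiple of 4 and 7 is a multiple of their lcm; here gcd(4, 7) = 1, so lcm(4, 7) = 4·7 = 28, so 28 ∣ t.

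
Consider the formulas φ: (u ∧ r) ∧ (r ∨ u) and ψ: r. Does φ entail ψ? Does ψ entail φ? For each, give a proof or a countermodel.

(⇒) Assume the antecedent. If r is true, r reduces to true regardless of the other variables. If r is false, the antecedent cannot hold. Either way r holds.

(⇐) This fails. Under r = T, u = F, the left side is false but the right side is true.

(⇒) holds; (⇐) fails.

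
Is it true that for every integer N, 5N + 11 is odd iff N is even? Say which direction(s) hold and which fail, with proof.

Both directions hold.

[⇒] Suppose 5N + 11 is odd. Since 5 is odd, 5N and N have the same parity, so 5N + 11 ≡ N + 11 (mod 2). As 11 is odd, 5N + 11 is odd exactly when N is even. Thus N is even.

[⇐] Conversely, suppose N is even; write N = 2j. Then 5N + 11 = 5·(2j) + 11 = 2·5j + 11, which is odd.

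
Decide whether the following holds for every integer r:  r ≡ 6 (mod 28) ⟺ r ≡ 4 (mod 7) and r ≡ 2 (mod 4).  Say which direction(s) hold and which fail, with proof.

(⟹) This fails: r = 6 gives 6 ≡ 6 (mod 28) but 6 ≡ 6 (mod 7), so the conjunction on the right does not hold.

(⟸) This fails: r = 18 satisfies both congruences on the right (18 ≡ 4 mod 7 and 18 ≡ 2 mod 4) yet 18 ≡ 18 (mod 28), not 6.

(⇒) fails and (⇐) fails.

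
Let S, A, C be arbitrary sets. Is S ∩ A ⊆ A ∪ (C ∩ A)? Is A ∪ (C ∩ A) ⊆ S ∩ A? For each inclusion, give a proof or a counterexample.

Reverse inclusion. This inclusion fails. Take S = ∅, A = {1}, C = ∅; then 1 ∈ A ∪ (C ∩ A) but 1 ∉ S ∩ A.

Forward inclusion. Let x ∈ S ∩ A. Then either x ∈ S ∩ A and x ∉ C; or x ∈ S ∩ A ∩ C. In each case x ∈ A ∪ (C ∩ A), so S ∩ A ⊆ A ∪ (C ∩ A).

Only the forward inclusion holds.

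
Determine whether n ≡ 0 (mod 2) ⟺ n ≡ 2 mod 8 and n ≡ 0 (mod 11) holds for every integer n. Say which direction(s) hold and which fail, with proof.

(⇒) This fails: n = 0 gives 0 ≡ 0 (mod 2) but 0 ≡ 0 (mod 8), so the conjunction on the right does not hold.

(⇐) Conversely, if n ≡ 2 (mod 8) and n ≡ 0 (mod 11), then by the Chinese remainder theorem n ≡ 66 (mod 88). Since 66 ≡ 0 (mod 2) and 2 ∣ 88, we get n ≡ 0 (mod 2).

Not equivalent: only (⇐) holds.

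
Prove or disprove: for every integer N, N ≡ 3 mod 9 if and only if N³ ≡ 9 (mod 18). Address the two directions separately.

(⟹) This fails: take N = 12. Then 12 ≡ 3 (mod 9), but 12³ = 1728 ≡ 0 (mod 18), not 9.

(⟸) This fails: take N = 9. Then 9³ = 729 ≡ 9 (mod 18), yet 9 ≡ 0 (mod 9), not 3.

(⇒) fails and (⇐) fails.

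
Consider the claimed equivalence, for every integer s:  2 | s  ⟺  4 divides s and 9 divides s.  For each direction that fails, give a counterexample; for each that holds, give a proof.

(⇒) This fails: take s = 2. Certainly 2 ∣ 2, but 4 ∤ 2.

(⇐) Suppose 4 ∣ s and 9 ∣ s. Any common multiple of 4 and 9 is a multiple of their lcm; here gcd(4, 9) = 1, so lcm(4, 9) = 4·9 = 36, so 36 ∣ s. Since 2 ∣ 36, it follows that 2 ∣ s.

Only the converse holds.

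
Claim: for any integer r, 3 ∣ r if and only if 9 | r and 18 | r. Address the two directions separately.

(→) This fails: take r = 3. Certainly 3 ∣ 3, but 9 ∤ 3.

(←) Suppose 9 ∣ r and 18 ∣ r. Any common multiple of 9 and 18 is a multiple of their lcm; here lcm(9, 18) = 9·18/gcd(9, 18) = 162/9 = 18, so 18 ∣ r. Since 3 ∣ 18, it follows that 3 ∣ r.

Only the reverse direction holds.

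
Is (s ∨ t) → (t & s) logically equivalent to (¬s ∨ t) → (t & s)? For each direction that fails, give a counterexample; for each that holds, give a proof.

Both directions fail.

(⟹) This fails. Under s = F, t = F, the left side is true but the right side is false.

(⟸) This fails. Under s = T, t = F, the left side is false but the right side is true.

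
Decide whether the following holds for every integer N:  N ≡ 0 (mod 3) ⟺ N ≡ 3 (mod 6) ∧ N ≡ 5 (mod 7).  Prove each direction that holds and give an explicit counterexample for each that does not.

Converse. If N ≡ 3 (mod 6) and N ≡ 5 (mod 7), then by the Chinese remainder theorem N ≡ 33 (mod 42). Since 33 ≡ 0 (mod 3) and 3 ∣ 42, we get N ≡ 0 (mod 3).

Forward direction. This fails: N = 0 gives 0 ≡ 0 (mod 3) but 0 ≡ 0 (mod 6), so the conjunction on the right does not hold.

The forward direction fails; the converse holds.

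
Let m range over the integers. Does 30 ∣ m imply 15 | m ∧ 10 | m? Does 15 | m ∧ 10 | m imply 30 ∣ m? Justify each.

Both implications hold.

[⇒] If 30 ∣ m, write m = 30q. Since 30 = 2·15, m = 15·(2q), so 15 ∣ m; and since 30 = 3·10, m = 10·(3q), so 10 ∣ m.

[⇐] Suppose 15 ∣ m and 10 ∣ m. Any common multiple of 15 and 10 is a multiple of their lcm; here lcm(15, 10) = 15·10/gcd(15, 10) = 150/5 = 30, so 30 ∣ m.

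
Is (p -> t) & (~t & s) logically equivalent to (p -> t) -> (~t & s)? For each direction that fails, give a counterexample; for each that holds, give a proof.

Only the forward direction holds.

(⇐) This fails. Under p = T, s = F, t = F, the left side is false but the right side is true.

(⇒) Assume the antecedent. If p is true, the antecedent cannot hold. If p is false, the antecedent forces (p = F, s = T, t = F), and (p -> t) -> (~t & s) holds there. Either way (p -> t) -> (~t & s) holds.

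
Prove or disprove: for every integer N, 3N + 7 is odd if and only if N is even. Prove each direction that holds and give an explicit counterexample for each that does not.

(→) Suppose 3N + 7 is odd. Since 3 is odd, 3N and N have the same parity, so 3N + 7 ≡ N + 7 (mod 2). As 7 is odd, 3N + 7 is odd exactly when N is even. Thus N is even.

(←) Conversely, suppose N is even; write N = 2j. Then 3N + 7 = 3·(2j) + 7 = 2·3j + 7, which is odd.

Equivalent; both directions hold.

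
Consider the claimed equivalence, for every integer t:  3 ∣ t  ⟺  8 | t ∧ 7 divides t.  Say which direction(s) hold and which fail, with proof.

Neither direction holds.

(→) This fails: take t = 3. Certainly 3 ∣ 3, but 8 ∤ 3.

(←) This fails: take t = 56. Both 8 ∣ 56 and 7 ∣ 56, yet 56 is not a multiple of 3 (since 56 = 18·3 + 2), so 3 ∤ 56.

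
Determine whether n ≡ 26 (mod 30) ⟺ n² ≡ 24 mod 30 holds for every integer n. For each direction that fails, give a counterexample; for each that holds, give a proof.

(⇒) This fails: take n = 26. Then 26 ≡ 26 (mod 30), but 26² = 676 ≡ 16 (mod 30), not 24.

(⇐) This fails: take n = 12. Then 12² = 144 ≡ 24 (mod 30), yet 12 ≡ 12 (mod 30), not 26.

(⇒) fails and (⇐) fails.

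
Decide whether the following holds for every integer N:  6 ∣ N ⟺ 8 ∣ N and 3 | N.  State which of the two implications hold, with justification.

[⇐] Suppose 8 ∣ N and 3 ∣ N. Any common multiple of 8 and 3 is a multiple of their lcm; here gcd(8, 3) = 1, so lcm(8, 3) = 8·3 = 24, so 24 ∣ N. Since 6 ∣ 24, it follows that 6 ∣ N.

[⇒] This fails: take N = 6. Certainly 6 ∣ 6, but 8 ∤ 6.

Only the reverse direction holds.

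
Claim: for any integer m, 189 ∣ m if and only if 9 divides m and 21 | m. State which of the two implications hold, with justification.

The forward direction holds; the converse fails.

(⇒) If 189 ∣ m, write m = 189q. Since 189 = 21·9, m = 9·(21q), so 9 ∣ m; and since 189 = 9·21, m = 21·(9q), so 21 ∣ m.

(⇐) This fails: take m = 63. Both 9 ∣ 63 and 21 ∣ 63, yet 63 is not a multiple of 189 (since 63 = 0·189 + 63), so 189 ∤ 63.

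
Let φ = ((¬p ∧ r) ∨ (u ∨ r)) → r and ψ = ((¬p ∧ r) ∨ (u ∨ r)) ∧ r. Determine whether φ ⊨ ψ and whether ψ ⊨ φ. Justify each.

Only the reverse direction holds.

[⇒] This fails. Under u = F, r = F, p = F, the left side is true but the right side is false.

[⇐] Assume the antecedent. If u is true, the antecedent forces (u = T, r = T, p = F) or (u = T, r = T, p = T), and ((¬p ∧ r) ∨ (u ∨ r)) → r holds there. If u is false, ((¬p ∧ r) ∨ (u ∨ r)) → r reduces to true regardless of the other variables. Either way ((¬p ∧ r) ∨ (u ∨ r)) → r holds.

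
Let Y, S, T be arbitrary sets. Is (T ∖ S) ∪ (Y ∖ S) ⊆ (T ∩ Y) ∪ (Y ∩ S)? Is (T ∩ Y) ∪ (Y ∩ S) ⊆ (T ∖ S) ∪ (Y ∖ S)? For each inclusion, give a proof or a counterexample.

Forward inclusion. This inclusion fails. Take Y = {1}, S = ∅, T = ∅; then 1 ∈ (T ∖ S) ∪ (Y ∖ S) but 1 ∉ (T ∩ Y) ∪ (Y ∩ S).

Reverse inclusion. This inclusion fails. Take Y = {1}, S = {1}, T = ∅; then 1 ∈ (T ∩ Y) ∪ (Y ∩ S) but 1 ∉ (T ∖ S) ∪ (Y ∖ S).

Neither inclusion holds.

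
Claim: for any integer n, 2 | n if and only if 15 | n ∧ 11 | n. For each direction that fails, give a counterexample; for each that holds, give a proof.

Both directions fail.

(→) This fails: take n = 2. Certainly 2 ∣ 2, but 15 ∤ 2.

(←) This fails: take n = 165. Both 15 ∣ 165 and 11 ∣ 165, yet 165 is not a multiple of 2 (since 165 = 82·2 + 1), so 2 ∤ 165.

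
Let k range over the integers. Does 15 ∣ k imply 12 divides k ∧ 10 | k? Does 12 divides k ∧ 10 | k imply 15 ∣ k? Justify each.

(⇒) fails; (⇐) holds.

[⇒] This fails: take k = 15. Certainly 15 ∣ 15, but 12 ∤ 15.

[⇐] Suppose 12 ∣ k and 10 ∣ k. Any common multiple of 12 and 10 is a multiple of their lcm; here lcm(12, 10) = 12·10/gcd(12, 10) = 120/2 = 60, so 60 ∣ k. Since 15 ∣ 60, it follows that 15 ∣ k.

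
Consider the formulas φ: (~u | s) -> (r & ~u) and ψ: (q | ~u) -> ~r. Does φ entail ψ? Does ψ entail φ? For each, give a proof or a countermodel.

(⟹) This fails. Under s = F, u = F, q = F, r = T, the left side is true but the right side is false.

(⟸) This fails. Under s = F, u = F, q = F, r = F, the left side is false but the right side is true.

(⇒) fails and (⇐) fails.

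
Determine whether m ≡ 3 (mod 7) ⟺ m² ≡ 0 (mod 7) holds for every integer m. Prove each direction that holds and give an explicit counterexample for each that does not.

(⇒) This fails: take m = 3. Then 3 ≡ 3 (mod 7), but 3² = 9 ≡ 2 (mod 7), not 0.

(⇐) This fails: take m = 0. Then 0² = 0 ≡ 0 (mod 7), yet 0 ≡ 0 (mod 7), not 3.

Both directions fail.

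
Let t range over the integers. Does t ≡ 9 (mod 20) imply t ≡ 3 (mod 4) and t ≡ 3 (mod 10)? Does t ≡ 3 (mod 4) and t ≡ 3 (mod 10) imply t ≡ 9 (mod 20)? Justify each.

(⟹) This fails: t = 9 gives 9 ≡ 9 (mod 20) but 9 ≡ 1 (mod 4), so the conjunction on the right does not hold.

(⟸) This fails: t = 3 satisfies both congruences on the right (3 ≡ 3 mod 4 and 3 ≡ 3 mod 10) yet 3 ≡ 3 (mod 20), not 9.

Both directions fail.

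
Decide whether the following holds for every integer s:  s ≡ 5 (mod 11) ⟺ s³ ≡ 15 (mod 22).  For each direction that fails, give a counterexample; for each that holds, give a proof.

(⇒) fails; (⇐) holds.

[⇒] This fails: take s = 16. Then 16 ≡ 5 (mod 11), but 16³ = 4096 ≡ 4 (mod 22), not 15.

[⇐] Conversely, the residues r modulo 22 with r³ ≡ 15 (mod 22) are exactly {5}, and each is ≡ 5 (mod 11).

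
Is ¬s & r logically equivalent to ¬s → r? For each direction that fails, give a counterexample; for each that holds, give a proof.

Only the forward implication holds.

(⟹) Assume the antecedent. If r is true, ¬s → r reduces to true regardless of the other variables. If r is false, the antecedent cannot hold. Either way ¬s → r holds.

(⟸) This fails. Under r = F, s = T, the left side is false but the right side is true.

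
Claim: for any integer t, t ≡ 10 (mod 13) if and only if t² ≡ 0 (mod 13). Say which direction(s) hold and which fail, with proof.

Both directions fail.

[⇒] This fails: take t = 10. Then 10 ≡ 10 (mod 13), but 10² = 100 ≡ 9 (mod 13), not 0.

[⇐] This fails: take t = 0. Then 0² = 0 ≡ 0 (mod 13), yet 0 ≡ 0 (mod 13), not 10.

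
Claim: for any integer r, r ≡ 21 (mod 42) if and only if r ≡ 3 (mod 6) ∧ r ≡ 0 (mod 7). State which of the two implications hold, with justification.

Equivalent; both directions hold.

(⇒) Suppose r ≡ 21 (mod 42); write r = 42j + 21. Since 6 ∣ 42, reducing mod 6 gives r ≡ 21 ≡ 3 (mod 6); since 7 ∣ 42, reducing mod 7 gives r ≡ 21 ≡ 0 (mod 7).

(⇐) Conversely, if r ≡ 3 (mod 6) and r ≡ 0 (mod 7), then by the Chinese remainder theorem r ≡ 21 (mod 42). This is exactly r ≡ 21 (mod 42).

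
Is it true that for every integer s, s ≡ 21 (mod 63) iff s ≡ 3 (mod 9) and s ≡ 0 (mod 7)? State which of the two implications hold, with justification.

Both directions hold.

(⟸) If s ≡ 3 (mod 9) and s ≡ 0 (mod 7), then by the Chinese remainder theorem s ≡ 21 (mod 63). This is exactly s ≡ 21 (mod 63).

(⟹) Suppose s ≡ 21 (mod 63); write s = 63j + 21. Since 9 ∣ 63, reducing mod 9 gives s ≡ 21 ≡ 3 (mod 9); since 7 ∣ 63, reducing mod 7 gives s ≡ 21 ≡ 0 (mod 7).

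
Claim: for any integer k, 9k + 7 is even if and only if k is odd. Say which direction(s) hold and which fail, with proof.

Equivalent; both directions hold.

(→) Suppose 9k + 7 is even. Since 9 is odd, 9k and k have the same parity, so 9k + 7 ≡ k + 7 (mod 2). As 7 is odd, 9k + 7 is even exactly when k is odd. Thus k is odd.

(←) Conversely, suppose k is odd; write k = 2j + 1. Then 9k + 7 = 9·(2j + 1) + 7 = 2·9j + 16, which is even.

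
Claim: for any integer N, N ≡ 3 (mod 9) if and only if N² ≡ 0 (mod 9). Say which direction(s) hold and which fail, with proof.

Converse. This fails: take N = 0. Then 0² = 0 ≡ 0 (mod 9), yet 0 ≡ 0 (mod 9), not 3.

Forward direction. Suppose N ≡ 3 (mod 9). Write N = 9j + 3. Then (9j + 3)² = 81j² + 54j + 9 = 9(9j² + 6j + 1) + 0, so N² ≡ 0 (mod 9).

The forward direction holds; the converse fails.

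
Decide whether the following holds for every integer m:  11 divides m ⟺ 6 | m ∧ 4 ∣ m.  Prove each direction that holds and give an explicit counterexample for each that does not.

Forward direction. This fails: take m = 11. Certainly 11 ∣ 11, but 6 ∤ 11.

Converse. This fails: take m = 12. Both 6 ∣ 12 and 4 ∣ 12, yet 12 is not a multiple of 11 (since 12 = 1·11 + 1), so 11 ∤ 12.

Neither implication holds.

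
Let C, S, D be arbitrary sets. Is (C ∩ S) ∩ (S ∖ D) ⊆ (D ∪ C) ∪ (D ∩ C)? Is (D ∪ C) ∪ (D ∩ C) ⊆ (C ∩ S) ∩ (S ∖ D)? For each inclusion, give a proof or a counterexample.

The sets are not equal: only the forward inclusion holds.

Forward inclusion. Let x ∈ (C ∩ S) ∩ (S ∖ D). Then x ∈ C ∩ S and x ∉ D, from which x ∈ (D ∪ C) ∪ (D ∩ C).

Reverse inclusion. This inclusion fails. Take C = {1}, S = ∅, D = ∅; then 1 ∈ (D ∪ C) ∪ (D ∩ C) but 1 ∉ (C ∩ S) ∩ (S ∖ D).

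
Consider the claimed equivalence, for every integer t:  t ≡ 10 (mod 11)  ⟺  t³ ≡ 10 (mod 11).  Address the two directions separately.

(⟹) Suppose t ≡ 10 (mod 11). Write t = 11j + 10. Then (11j + 10)³ = 1331j³ + 3630j² + 3300j + 1000 = 11(121j³ + 330j² + 300j + 90) + 10, so t³ ≡ 10 (mod 11).

(⟸) For the converse, argue contrapositively. If t ≢ 10 (mod 11), then t is congruent to one of 0, 1, 2, 3, 4, 5, 6, 7, 8, 9 modulo 11, and these give t³ ≡ 0, 1, 8, 5, 9, 4, 7, 2, 6, 3 respectively — never 10.

Both directions hold; the statement is true.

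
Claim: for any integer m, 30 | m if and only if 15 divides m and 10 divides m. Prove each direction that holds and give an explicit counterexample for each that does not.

Both directions hold.

[⇒] If 30 ∣ m, write m = 30q. Since 30 = 2·15, m = 15·(2q), so 15 ∣ m; and since 30 = 3·10, m = 10·(3q), so 10 ∣ m.

[⇐] Suppose 15 ∣ m and 10 ∣ m. Any common multiple of 15 and 10 is a multiple of their lcm; here lcm(15, 10) = 15·10/gcd(15, 10) = 150/5 = 30, so 30 ∣ m.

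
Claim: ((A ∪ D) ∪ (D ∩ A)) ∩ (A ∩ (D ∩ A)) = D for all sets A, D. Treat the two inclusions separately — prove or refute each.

Only the forward inclusion holds.

(⟹) Let x ∈ ((A ∪ D) ∪ (D ∩ A)) ∩ (A ∩ (D ∩ A)). Then x ∈ A ∩ D, from which x ∈ D.

(⟸) This inclusion fails. Take A = ∅, D = {1}; then 1 ∈ D but 1 ∉ ((A ∪ D) ∪ (D ∩ A)) ∩ (A ∩ (D ∩ A)).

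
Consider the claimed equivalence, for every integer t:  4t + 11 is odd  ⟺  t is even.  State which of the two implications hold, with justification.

(←) Suppose t is even. Since 4 is even, 4t is even for every t, so 4t + 11 has the same parity as 11, which is odd. Hence 4t + 11 is odd.

(→) This fails: take t = 1. Then 4t + 11 = 15, which is odd, yet t = 1 is odd, not even.

Not equivalent: only (⇐) holds.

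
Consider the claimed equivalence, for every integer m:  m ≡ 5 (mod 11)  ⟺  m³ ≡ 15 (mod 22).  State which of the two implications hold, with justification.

Only the reverse direction holds.

(⟹) This fails: take m = 16. Then 16 ≡ 5 (mod 11), but 16³ = 4096 ≡ 4 (mod 22), not 15.

(⟸) Conversely, the residues r modulo 22 with r³ ≡ 15 (mod 22) are exactly {5}, and each is ≡ 5 (mod 11).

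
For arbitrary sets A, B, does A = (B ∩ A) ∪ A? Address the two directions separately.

Both inclusions hold; the sets are equal.

Forward inclusion. Let x ∈ A. Then either x ∈ A and x ∉ B; or x ∈ A ∩ B. In each case x ∈ (B ∩ A) ∪ A, so A ⊆ (B ∩ A) ∪ A.

Reverse inclusion. Let x ∈ (B ∩ A) ∪ A. Then either x ∈ A and x ∉ B; or x ∈ A ∩ B. In each case x ∈ A, so (B ∩ A) ∪ A ⊆ A.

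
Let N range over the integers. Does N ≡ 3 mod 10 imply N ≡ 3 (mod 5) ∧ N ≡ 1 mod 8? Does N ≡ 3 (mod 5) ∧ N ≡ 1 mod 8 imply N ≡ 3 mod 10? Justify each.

Only the converse holds.

[⇐] If N ≡ 3 (mod 5) and N ≡ 1 (mod 8), then by the Chinese remainder theorem N ≡ 33 (mod 40). Since 33 ≡ 3 (mod 10) and 10 ∣ 40, we get N ≡ 3 (mod 10).

[⇒] This fails: N = 3 gives 3 ≡ 3 (mod 10) but 3 ≡ 3 (mod 8), so the conjunction on the right does not hold.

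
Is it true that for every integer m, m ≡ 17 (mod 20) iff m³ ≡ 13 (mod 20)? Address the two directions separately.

Converse. Suppose m³ ≡ 13 (mod 20). The only residue r in {0, …, 19} with r³ ≡ 13 (mod 20) is r = 17, so m ≡ 17 (mod 20).

Forward direction. Suppose m ≡ 17 (mod 20). Write m = 20j + 17. Then (20j + 17)³ = 8000j³ + 20400j² + 17340j + 4913 = 20(400j³ + 1020j² + 867j + 245) + 13, so m³ ≡ 13 (mod 20).

Both implications hold.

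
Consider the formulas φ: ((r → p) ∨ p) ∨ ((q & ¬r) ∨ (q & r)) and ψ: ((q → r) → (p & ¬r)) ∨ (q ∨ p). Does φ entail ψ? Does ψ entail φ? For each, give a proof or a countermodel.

(⇒) fails; (⇐) holds.

(⟹) This fails. Under q = F, p = F, r = F, the left side is true but the right side is false.

(⟸) Assume the antecedent. If q is true, the consequent reduces to true regardless of the other variables. If q is false, the antecedent forces (q = F, p = T, r = F) or (q = F, p = T, r = T), and the consequent holds there. Either way the consequent holds.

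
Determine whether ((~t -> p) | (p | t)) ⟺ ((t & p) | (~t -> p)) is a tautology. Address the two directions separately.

(←) Assume the antecedent. If t is true, (~t -> p) | (p | t) reduces to true regardless of the other variables. If t is false, the antecedent forces (t = F, p = T), and (~t -> p) | (p | t) holds there. Either way (~t -> p) | (p | t) holds.

(→) Assume the antecedent. If t is true, (t & p) | (~t -> p) reduces to true regardless of the other variables. If t is false, the antecedent forces (t = F, p = T), and (t & p) | (~t -> p) holds there. Either way (t & p) | (~t -> p) holds.

The biconditional holds.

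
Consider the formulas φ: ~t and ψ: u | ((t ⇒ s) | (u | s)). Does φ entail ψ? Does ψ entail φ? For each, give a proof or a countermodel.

(⇒) holds; (⇐) fails.

[⇐] This fails. Under u = T, t = T, s = F, the left side is false but the right side is true.

[⇒] Assume the antecedent. If u is true, u | ((t ⇒ s) | (u | s)) reduces to true regardless of the other variables. If u is false, the antecedent forces (u = F, t = F, s = F) or (u = F, t = F, s = T), and u | ((t ⇒ s) | (u | s)) holds there. Either way u | ((t ⇒ s) | (u | s)) holds.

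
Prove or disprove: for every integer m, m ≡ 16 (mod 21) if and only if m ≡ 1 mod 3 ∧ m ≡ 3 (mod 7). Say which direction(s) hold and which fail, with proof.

(⇒) This fails: m = 16 gives 16 ≡ 16 (mod 21) but 16 ≡ 2 (mod 7), so the conjunction on the right does not hold.

(⇐) This fails: m = 10 satisfies both congruences on the right (10 ≡ 1 mod 3 and 10 ≡ 3 mod 7) yet 10 ≡ 10 (mod 21), not 16.

(⇒) fails and (⇐) fails.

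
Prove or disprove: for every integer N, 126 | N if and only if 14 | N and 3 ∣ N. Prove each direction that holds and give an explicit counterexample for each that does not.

(⇒) If 126 ∣ N, write N = 126q. Since 126 = 9·14, N = 14·(9q), so 14 ∣ N; and since 126 = 42·3, N = 3·(42q), so 3 ∣ N.

(⇐) This fails: take N = 42. Both 14 ∣ 42 and 3 ∣ 42, yet 42 is not a multiple of 126 (since 42 = 0·126 + 42), so 126 ∤ 42.

Only the forward direction holds.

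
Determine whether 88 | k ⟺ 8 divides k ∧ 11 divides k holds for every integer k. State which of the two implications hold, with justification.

[⇐] Suppose 8 ∣ k and 11 ∣ k. Any common multiple of 8 and 11 is a multiple of their lcm; here gcd(8, 11) = 1, so lcm(8, 11) = 8·11 = 88, so 88 ∣ k.

[⇒] If 88 ∣ k, write k = 88q. Since 88 = 11·8, k = 8·(11q), so 8 ∣ k; and since 88 = 8·11, k = 11·(8q), so 11 ∣ k.

Equivalent; both directions hold.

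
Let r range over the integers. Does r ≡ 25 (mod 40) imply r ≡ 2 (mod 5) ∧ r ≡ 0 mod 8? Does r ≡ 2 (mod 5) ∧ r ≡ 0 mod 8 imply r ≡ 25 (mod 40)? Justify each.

(⇒) fails and (⇐) fails.

[⇒] This fails: r = 25 gives 25 ≡ 25 (mod 40) but 25 ≡ 0 (mod 5), so the conjunction on the right does not hold.

[⇐] This fails: r = 32 satisfies both congruences on the right (32 ≡ 2 mod 5 and 32 ≡ 0 mod 8) yet 32 ≡ 32 (mod 40), not 25.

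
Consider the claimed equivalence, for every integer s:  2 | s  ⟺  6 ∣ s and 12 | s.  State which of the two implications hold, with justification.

(⇒) fails; (⇐) holds.

Forward direction. This fails: take s = 2. Certainly 2 ∣ 2, but 6 ∤ 2.

Converse. Suppose 6 ∣ s and 12 ∣ s. Any common multiple of 6 and 12 is a multiple of their lcm; here lcm(6, 12) = 6·12/gcd(6, 12) = 72/6 = 12, so 12 ∣ s. Since 2 ∣ 12, it follows that 2 ∣ s.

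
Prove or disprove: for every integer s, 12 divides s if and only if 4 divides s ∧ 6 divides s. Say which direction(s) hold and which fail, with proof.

Equivalent; both directions hold.

[⇒] If 12 ∣ s, write s = 12q. Since 12 = 3·4, s = 4·(3q), so 4 ∣ s; and since 12 = 2·6, s = 6·(2q), so 6 ∣ s.

[⇐] Suppose 4 ∣ s and 6 ∣ s. Any common multiple of 4 and 6 is a multiple of their lcm; here lcm(4, 6) = 4·6/gcd(4, 6) = 24/2 = 12, so 12 ∣ s.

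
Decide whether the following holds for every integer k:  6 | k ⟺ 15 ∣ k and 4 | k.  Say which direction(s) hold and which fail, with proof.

Not equivalent: only (⇐) holds.

Forward direction. This fails: take k = 6. Certainly 6 ∣ 6, but 15 ∤ 6.

Converse. Suppose 15 ∣ k and 4 ∣ k. Any common multiple of 15 and 4 is a multiple of their lcm; here gcd(15, 4) = 1, so lcm(15, 4) = 15·4 = 60, so 60 ∣ k. Since 6 ∣ 60, it follows that 6 ∣ k.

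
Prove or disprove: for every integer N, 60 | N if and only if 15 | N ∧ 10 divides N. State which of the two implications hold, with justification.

(⇒) If 60 ∣ N, write N = 60q. Since 60 = 4·15, N = 15·(4q), so 15 ∣ N; and since 60 = 6·10, N = 10·(6q), so 10 ∣ N.

(⇐) This fails: take N = 30. Both 15 ∣ 30 and 10 ∣ 30, yet 30 is not a multiple of 60 (since 30 = 0·60 + 30), so 60 ∤ 30.

Only the forward direction holds.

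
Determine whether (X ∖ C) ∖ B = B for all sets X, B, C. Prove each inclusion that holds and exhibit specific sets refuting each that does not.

Both inclusions fail.

(⟹) This inclusion fails. Take X = {1}, B = ∅, C = ∅; then 1 ∈ (X ∖ C) ∖ B but 1 ∉ B.

(⟸) This inclusion fails. Take X = ∅, B = {1}, C = ∅; then 1 ∈ B but 1 ∉ (X ∖ C) ∖ B.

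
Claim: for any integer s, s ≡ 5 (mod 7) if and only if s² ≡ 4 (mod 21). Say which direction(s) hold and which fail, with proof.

(⇒) This fails: take s = 12. Then 12 ≡ 5 (mod 7), but 12² = 144 ≡ 18 (mod 21), not 4.

(⇐) This fails: take s = 2. Then 2² = 4 ≡ 4 (mod 21), yet 2 ≡ 2 (mod 7), not 5.

Neither implication holds.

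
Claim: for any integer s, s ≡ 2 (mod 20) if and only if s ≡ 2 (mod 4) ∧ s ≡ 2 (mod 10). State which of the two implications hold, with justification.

Both implications hold.

Forward direction. Suppose s ≡ 2 (mod 20); write s = 20j + 2. Since 4 ∣ 20, reducing mod 4 gives s ≡ 2 (mod 4); since 10 ∣ 20, reducing mod 10 gives s ≡ 2 (mod 10).

Converse. If s ≡ 2 (mod 4) and s ≡ 2 (mod 10), then by the Chinese remainder theorem s ≡ 2 (mod 20). This is exactly s ≡ 2 (mod 20).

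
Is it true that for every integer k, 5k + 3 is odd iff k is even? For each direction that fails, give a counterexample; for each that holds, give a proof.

Both directions hold; the statement is true.

(→) Suppose 5k + 3 is odd. Since 5 is odd, 5k and k have the same parity, so 5k + 3 ≡ k + 3 (mod 2). As 3 is odd, 5k + 3 is odd exactly when k is even. Thus k is even.

(←) Conversely, suppose k is even; write k = 2j. Then 5k + 3 = 5·(2j) + 3 = 2·5j + 3, which is odd.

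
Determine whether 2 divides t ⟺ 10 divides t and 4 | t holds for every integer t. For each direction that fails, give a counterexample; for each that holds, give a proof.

(→) This fails: take t = 2. Certainly 2 ∣ 2, but 10 ∤ 2.

(←) Suppose 10 ∣ t and 4 ∣ t. Any common multiple of 10 and 4 is a multiple of their lcm; here lcm(10, 4) = 10·4/gcd(10, 4) = 40/2 = 20, so 20 ∣ t. Since 2 ∣ 20, it follows that 2 ∣ t.

Only the reverse direction holds.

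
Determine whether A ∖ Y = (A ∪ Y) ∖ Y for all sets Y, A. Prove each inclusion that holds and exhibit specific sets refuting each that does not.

(⊆) Let x ∈ A ∖ Y. Then x ∈ A and x ∉ Y, from which x ∈ (A ∪ Y) ∖ Y.

(⊇) Let x ∈ (A ∪ Y) ∖ Y. Then x ∈ A and x ∉ Y, from which x ∈ A ∖ Y.

The two sets are equal.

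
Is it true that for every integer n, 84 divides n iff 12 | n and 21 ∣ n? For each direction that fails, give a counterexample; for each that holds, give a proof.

The biconditional holds.

(→) If 84 ∣ n, write n = 84q. Since 84 = 7·12, n = 12·(7q), so 12 ∣ n; and since 84 = 4·21, n = 21·(4q), so 21 ∣ n.

(←) Suppose 12 ∣ n and 21 ∣ n. Any common multiple of 12 and 21 is a multiple of their lcm; here lcm(12, 21) = 12·21/gcd(12, 21) = 252/3 = 84, so 84 ∣ n.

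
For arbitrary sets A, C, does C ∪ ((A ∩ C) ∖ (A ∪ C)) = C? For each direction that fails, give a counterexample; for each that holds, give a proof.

(⟹) Let x ∈ C ∪ ((A ∩ C) ∖ (A ∪ C)). Then either x ∈ C and x ∉ A; or x ∈ A ∩ C. In each case x ∈ C, so C ∪ ((A ∩ C) ∖ (A ∪ C)) ⊆ C.

(⟸) Let x ∈ C. Then either x ∈ C and x ∉ A; or x ∈ A ∩ C. In each case x ∈ C ∪ ((A ∩ C) ∖ (A ∪ C)), so C ⊆ C ∪ ((A ∩ C) ∖ (A ∪ C)).

The two sets are equal.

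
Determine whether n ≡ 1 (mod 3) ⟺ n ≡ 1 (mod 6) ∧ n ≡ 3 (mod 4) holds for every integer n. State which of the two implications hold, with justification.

Not equivalent: only (⇐) holds.

(⇒) This fails: n = 1 gives 1 ≡ 1 (mod 3) but 1 ≡ 1 (mod 4), so the conjunction on the right does not hold.

(⇐) Conversely, if n ≡ 1 (mod 6) and n ≡ 3 (mod 4), then by the Chinese remainder theorem n ≡ 7 (mod 12). Since 7 ≡ 1 (mod 3) and 3 ∣ 12, we get n ≡ 1 (mod 3).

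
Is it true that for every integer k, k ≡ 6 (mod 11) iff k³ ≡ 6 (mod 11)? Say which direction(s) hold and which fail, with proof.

[⇒] This fails: take k = 6. Then 6 ≡ 6 (mod 11), but 6³ = 216 ≡ 7 (mod 11), not 6.

[⇐] This fails: take k = 8. Then 8³ = 512 ≡ 6 (mod 11), yet 8 ≡ 8 (mod 11), not 6.

Neither implication holds.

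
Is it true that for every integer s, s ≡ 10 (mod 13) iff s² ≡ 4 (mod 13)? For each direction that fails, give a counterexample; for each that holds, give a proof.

[⇒] This fails: take s = 10. Then 10 ≡ 10 (mod 13), but 10² = 100 ≡ 9 (mod 13), not 4.

[⇐] This fails: take s = 2. Then 2² = 4 ≡ 4 (mod 13), yet 2 ≡ 2 (mod 13), not 10.

Both directions fail.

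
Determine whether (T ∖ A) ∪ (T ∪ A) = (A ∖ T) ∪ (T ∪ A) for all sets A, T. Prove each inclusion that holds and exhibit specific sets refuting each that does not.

Forward inclusion. Let x ∈ (T ∖ A) ∪ (T ∪ A). Then either x ∈ A and x ∉ T; or x ∈ T and x ∉ A; or x ∈ A ∩ T. In each case x ∈ (A ∖ T) ∪ (T ∪ A), so (T ∖ A) ∪ (T ∪ A) ⊆ (A ∖ T) ∪ (T ∪ A).

Reverse inclusion. Let x ∈ (A ∖ T) ∪ (T ∪ A). Then either x ∈ A and x ∉ T; or x ∈ T and x ∉ A; or x ∈ A ∩ T. In each case x ∈ (T ∖ A) ∪ (T ∪ A), so (A ∖ T) ∪ (T ∪ A) ⊆ (T ∖ A) ∪ (T ∪ A).

The two sets are equal.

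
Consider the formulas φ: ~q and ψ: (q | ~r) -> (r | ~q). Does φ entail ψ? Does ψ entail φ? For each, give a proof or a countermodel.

Not equivalent: only (⇒) holds.

[⇒] Assume the antecedent. If q is true, the antecedent cannot hold. If q is false, (q | ~r) -> (r | ~q) reduces to true regardless of the other variables. Either way (q | ~r) -> (r | ~q) holds.

[⇐] This fails. Under q = T, r = T, the left side is false but the right side is true.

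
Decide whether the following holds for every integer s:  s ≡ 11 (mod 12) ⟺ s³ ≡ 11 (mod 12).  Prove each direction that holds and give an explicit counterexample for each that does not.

[⇒] Suppose s ≡ 11 (mod 12). Write s = 12j + 11. Then (12j + 11)³ = 1728j³ + 4752j² + 4356j + 1331 = 12(144j³ + 396j² + 363j + 110) + 11, so s³ ≡ 11 (mod 12).

[⇐] For the converse, argue contrapositively. If s ≢ 11 (mod 12), then s is congruent to one of 0, 1, 2, 3, 4, 5, 6, 7, 8, 9, 10 modulo 12, and these give s³ ≡ 0, 1, 8, 3, 4, 5, 0, 7, 8, 9, 4 respectively — never 11.

Equivalent; both directions hold.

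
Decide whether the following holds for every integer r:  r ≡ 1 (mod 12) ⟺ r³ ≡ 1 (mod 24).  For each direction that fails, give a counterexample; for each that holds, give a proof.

The forward direction fails; the converse holds.

(⇒) This fails: take r = 13. Then 13 ≡ 1 (mod 12), but 13³ = 2197 ≡ 13 (mod 24), not 1.

(⇐) Conversely, the residues r modulo 24 with r³ ≡ 1 (mod 24) are exactly {1}, and each is ≡ 1 (mod 12).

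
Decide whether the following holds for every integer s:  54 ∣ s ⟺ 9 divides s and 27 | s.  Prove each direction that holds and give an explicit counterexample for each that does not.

The forward direction holds; the converse fails.

(←) This fails: take s = 27. Both 9 ∣ 27 and 27 ∣ 27, yet 27 is not a multiple of 54 (since 27 = 0·54 + 27), so 54 ∤ 27.

(→) If 54 ∣ s, write s = 54q. Since 54 = 6·9, s = 9·(6q), so 9 ∣ s; and since 54 = 2·27, s = 27·(2q), so 27 ∣ s.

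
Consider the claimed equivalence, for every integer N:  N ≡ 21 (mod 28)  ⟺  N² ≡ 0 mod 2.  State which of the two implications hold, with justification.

Forward direction. This fails: take N = 21. Then 21 ≡ 21 (mod 28), but 21² = 441 ≡ 1 (mod 2), not 0.

Converse. This fails: take N = 0. Then 0² = 0 ≡ 0 (mod 2), yet 0 ≡ 0 (mod 28), not 21.

(⇒) fails and (⇐) fails.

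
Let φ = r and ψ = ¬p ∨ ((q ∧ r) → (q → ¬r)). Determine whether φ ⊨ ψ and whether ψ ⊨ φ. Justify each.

Both directions fail.

[⇒] This fails. Under q = T, p = T, r = T, the left side is true but the right side is false.

[⇐] This fails. Under q = F, p = F, r = F, the left side is false but the right side is true.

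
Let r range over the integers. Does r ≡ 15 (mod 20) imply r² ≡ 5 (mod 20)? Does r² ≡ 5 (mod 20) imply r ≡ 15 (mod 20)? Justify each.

(⇒) holds; (⇐) fails.

(→) Suppose r ≡ 15 (mod 20). Write r = 20j + 15. Then (20j + 15)² = 400j² + 600j + 225 = 20(20j² + 30j + 11) + 5, so r² ≡ 5 (mod 20).

(←) This fails: take r = 5. Then 5² = 25 ≡ 5 (mod 20), yet 5 ≡ 5 (mod 20), not 15.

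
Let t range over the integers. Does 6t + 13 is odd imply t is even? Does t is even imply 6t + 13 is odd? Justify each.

Not equivalent: only (⇐) holds.

(⟸) Suppose t is even. Since 6 is even, 6t is even for every t, so 6t + 13 has the same parity as 13, which is odd. Hence 6t + 13 is odd.

(⟹) This fails: take t = 3. Then 6t + 13 = 31, which is odd, yet t = 3 is odd, not even.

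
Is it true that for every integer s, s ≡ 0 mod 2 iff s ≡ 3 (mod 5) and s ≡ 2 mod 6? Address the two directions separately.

Only the converse holds.

Forward direction. This fails: s = 0 gives 0 ≡ 0 (mod 2) but 0 ≡ 0 (mod 5), so the conjunction on the right does not hold.

Converse. If s ≡ 3 (mod 5) and s ≡ 2 (mod 6), then by the Chinese remainder theorem s ≡ 8 (mod 30). Since 8 ≡ 0 (mod 2) and 2 ∣ 30, we get s ≡ 0 (mod 2).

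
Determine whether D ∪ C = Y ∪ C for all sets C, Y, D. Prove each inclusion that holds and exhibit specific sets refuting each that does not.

Forward inclusion. This inclusion fails. Take C = ∅, Y = ∅, D = {1}; then 1 ∈ D ∪ C but 1 ∉ Y ∪ C.

Reverse inclusion. This inclusion fails. Take C = ∅, Y = {1}, D = ∅; then 1 ∈ Y ∪ C but 1 ∉ D ∪ C.

Neither inclusion holds.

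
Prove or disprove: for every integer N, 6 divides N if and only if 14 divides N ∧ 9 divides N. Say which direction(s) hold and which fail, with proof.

Not equivalent: only (⇐) holds.

Forward direction. This fails: take N = 6. Certainly 6 ∣ 6, but 14 ∤ 6.

Converse. Suppose 14 ∣ N and 9 ∣ N. Any common multiple of 14 and 9 is a multiple of their lcm; here gcd(14, 9) = 1, so lcm(14, 9) = 14·9 = 126, so 126 ∣ N. Since 6 ∣ 126, it follows that 6 ∣ N.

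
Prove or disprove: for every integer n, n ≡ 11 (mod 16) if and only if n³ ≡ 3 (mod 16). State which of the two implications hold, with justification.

Equivalent; both directions hold.

[⇐] Suppose n³ ≡ 3 (mod 16). The only residue r in {0, …, 15} with r³ ≡ 3 (mod 16) is r = 11, so n ≡ 11 (mod 16).

[⇒] Suppose n ≡ 11 (mod 16). Write n = 16j + 11. Then (16j + 11)³ = 4096j³ + 8448j² + 5808j + 1331 = 16(256j³ + 528j² + 363j + 83) + 3, so n³ ≡ 3 (mod 16).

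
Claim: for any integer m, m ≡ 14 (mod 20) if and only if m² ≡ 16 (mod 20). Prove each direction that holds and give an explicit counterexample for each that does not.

Only the forward direction holds.

(⟹) Suppose m ≡ 14 (mod 20). Write m = 20j + 14. Then (20j + 14)² = 400j² + 560j + 196 = 20(20j² + 28j + 9) + 16, so m² ≡ 16 (mod 20).

(⟸) This fails: take m = 4. Then 4² = 16 ≡ 16 (mod 20), yet 4 ≡ 4 (mod 20), not 14.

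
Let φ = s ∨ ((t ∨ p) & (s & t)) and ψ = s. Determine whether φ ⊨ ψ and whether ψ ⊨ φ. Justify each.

Both directions hold; the statement is true.

Forward direction. Assume the antecedent. If s is true, s reduces to true regardless of the other variables. If s is false, the antecedent cannot hold. Either way s holds.

Converse. Assume the antecedent. If s is true, s ∨ ((t ∨ p) & (s & t)) reduces to true regardless of the other variables. If s is false, the antecedent cannot hold. Either way s ∨ ((t ∨ p) & (s & t)) holds.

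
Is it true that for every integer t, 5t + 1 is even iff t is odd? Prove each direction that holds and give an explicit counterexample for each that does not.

The biconditional holds.

(→) Suppose 5t + 1 is even. Since 5 is odd, 5t and t have the same parity, so 5t + 1 ≡ t + 1 (mod 2). As 1 is odd, 5t + 1 is even exactly when t is odd. Thus t is odd.

(←) Conversely, suppose t is odd; write t = 2j + 1. Then 5t + 1 = 5·(2j + 1) + 1 = 2·5j + 6, which is even.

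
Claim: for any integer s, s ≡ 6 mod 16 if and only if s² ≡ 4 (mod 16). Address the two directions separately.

[⇒] Suppose s ≡ 6 mod 16. Write s = 16j + 6. Then (16j + 6)² = 256j² + 192j + 36 = 16(16j² + 12j + 2) + 4, so s² ≡ 4 (mod 16).

[⇐] This fails: take s = 2. Then 2² = 4 ≡ 4 (mod 16), yet 2 ≡ 2 (mod 16), not 6.

Only the forward direction holds.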